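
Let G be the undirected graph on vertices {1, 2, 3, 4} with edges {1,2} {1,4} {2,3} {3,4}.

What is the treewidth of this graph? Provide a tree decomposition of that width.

Treewidth 2.
Bags: B1 = {1, 3, 4}  B2 = {1, 2, 3}
Tree: B1–B2

Every bag has size at most 3, so the width is 3 − 1 = 2 and tw(G) ≤ 2. The edges 1–4–3–2–1 form a cycle, so G is not a tree and its treewidth is at least 2. Therefore the treewidth is 2.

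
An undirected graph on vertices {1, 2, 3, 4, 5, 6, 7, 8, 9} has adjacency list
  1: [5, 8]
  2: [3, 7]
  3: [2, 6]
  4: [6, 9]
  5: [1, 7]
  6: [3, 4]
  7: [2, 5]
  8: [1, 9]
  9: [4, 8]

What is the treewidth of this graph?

2

A width-2 tree decomposition is:
Bags: B1 = {2, 3, 6}  B2 = {2, 6, 7}  B3 = {5, 6, 7}  B4 = {1, 5, 6}  B5 = {1, 6, 8}  B6 = {6, 8, 9}  B7 = {4, 6, 9}
Tree: B1–B2, B2–B3, B3–B4, B4–B5, B5–B6, B6–B7
Every bag has size at most 3, so the width is 3 − 1 = 2 and tw(G) ≤ 2. Since 6–3–2–7–5–1–8–9–4–6 is a cycle in G, G is not acyclic. Forests are exactly the graphs of treewidth ≤ 1, so tw(G) ≥ 2. Hence tw(G) = 2 exactly.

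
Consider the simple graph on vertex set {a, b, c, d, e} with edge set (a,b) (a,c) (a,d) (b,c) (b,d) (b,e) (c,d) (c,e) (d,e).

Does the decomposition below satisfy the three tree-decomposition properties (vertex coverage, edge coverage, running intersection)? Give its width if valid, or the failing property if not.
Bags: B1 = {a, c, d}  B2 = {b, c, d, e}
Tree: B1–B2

A tree decomposition must satisfy three properties: every vertex lies in some bag; for every edge, both endpoints lie together in some bag; and for every vertex, the bags containing it form a connected subtree. Here edge (b,a) lies in no bag, so the decomposition is invalid.

No — edge (b,a) lies in no bag.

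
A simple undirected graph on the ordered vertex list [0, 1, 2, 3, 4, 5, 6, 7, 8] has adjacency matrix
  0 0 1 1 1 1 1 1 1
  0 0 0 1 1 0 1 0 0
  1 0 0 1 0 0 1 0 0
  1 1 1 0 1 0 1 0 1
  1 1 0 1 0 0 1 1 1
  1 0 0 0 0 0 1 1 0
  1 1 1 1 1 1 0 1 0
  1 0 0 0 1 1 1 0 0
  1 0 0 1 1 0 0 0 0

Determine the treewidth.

3

A width-3 tree decomposition is:
Bags: B1 = {0, 2, 3, 6}  B2 = {0, 3, 4, 6}  B3 = {0, 3, 4, 8}  B4 = {0, 4, 6, 7}  B5 = {1, 3, 4, 6}  B6 = {0, 5, 6, 7}
Tree: B1–B2, B2–B3, B2–B4, B2–B5, B4–B6
Every bag has size at most 4, so the width is 4 − 1 = 3 and tw(G) ≤ 3. On the other hand G contains the 4-clique {0, 3, 4, 8}. A clique must lie in a single bag of any decomposition, so no decomposition can have width below 3. The upper and lower bounds meet at 3, so that is the treewidth.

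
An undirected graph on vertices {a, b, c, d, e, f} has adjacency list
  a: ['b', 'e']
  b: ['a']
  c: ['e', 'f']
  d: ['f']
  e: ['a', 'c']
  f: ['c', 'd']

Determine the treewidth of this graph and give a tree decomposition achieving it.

Treewidth 1.
One such decomposition:
Bags: B1 = {d, f}  B2 = {c, f}  B3 = {c, e}  B4 = {a, e}  B5 = {a, b}
Tree: B1–B2, B2–B3, B3–B4, B4–B5

The largest bag has 2 vertices, giving width 1; this decomposition certifies tw(G) ≤ 1. G has an edge, so its treewidth is at least 1. The upper and lower bounds meet at 1, so that is the treewidth.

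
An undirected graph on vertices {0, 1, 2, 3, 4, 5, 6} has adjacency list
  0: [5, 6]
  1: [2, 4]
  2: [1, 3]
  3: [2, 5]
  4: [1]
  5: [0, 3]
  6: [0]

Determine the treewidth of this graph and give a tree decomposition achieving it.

Each bag holds 2 vertices, so the decomposition has width 1, which upper-bounds the treewidth. Any graph with an edge has treewidth ≥ 1, and G has the edge 6–0. Combining the bounds, tw(G) = 1.

Treewidth 1.
One optimal decomposition is:
Bags: B1 = {0, 6}  B2 = {0, 5}  B3 = {3, 5}  B4 = {2, 3}  B5 = {1, 2}  B6 = {1, 4}
Tree: B1–B2, B2–B3, B3–B4, B4–B5, B5–B6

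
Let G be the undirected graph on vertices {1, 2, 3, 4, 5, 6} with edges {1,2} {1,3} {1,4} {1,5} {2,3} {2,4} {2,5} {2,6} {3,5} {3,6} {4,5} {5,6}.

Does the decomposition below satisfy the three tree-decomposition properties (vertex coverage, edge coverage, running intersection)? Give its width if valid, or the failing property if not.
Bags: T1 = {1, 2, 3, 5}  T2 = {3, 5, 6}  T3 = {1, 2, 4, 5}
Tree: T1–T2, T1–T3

No — edge (2,6) lies in no bag.

A tree decomposition must satisfy three properties: every vertex lies in some bag; for every edge, both endpoints lie together in some bag; and for every vertex, the bags containing it form a connected subtree. Here edge (2,6) lies in no bag, so the decomposition is invalid.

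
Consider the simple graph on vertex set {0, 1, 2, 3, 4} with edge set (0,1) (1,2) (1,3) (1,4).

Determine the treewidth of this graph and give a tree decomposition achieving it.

The largest bag has 2 vertices, giving width 1; this decomposition certifies tw(G) ≤ 1. Since G has at least one edge (e.g. 1–0), it is not an edgeless graph, so tw(G) ≥ 1. The upper and lower bounds meet at 1, so that is the treewidth.

Treewidth 1.
Bags: B1 = {0, 1}  B2 = {1, 2}  B3 = {1, 3}  B4 = {1, 4}
Tree: B1–B2, B2–B3, B3–B4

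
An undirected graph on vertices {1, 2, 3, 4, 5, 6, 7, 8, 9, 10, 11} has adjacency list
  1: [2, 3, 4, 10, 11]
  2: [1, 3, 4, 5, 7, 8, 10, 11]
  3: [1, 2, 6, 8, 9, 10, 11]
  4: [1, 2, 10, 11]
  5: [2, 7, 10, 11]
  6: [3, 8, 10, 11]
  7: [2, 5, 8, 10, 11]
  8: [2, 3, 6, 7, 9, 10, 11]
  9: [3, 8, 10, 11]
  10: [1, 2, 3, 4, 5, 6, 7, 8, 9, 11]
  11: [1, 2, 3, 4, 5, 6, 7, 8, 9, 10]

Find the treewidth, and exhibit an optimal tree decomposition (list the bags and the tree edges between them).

Treewidth 4.
One optimal decomposition is:
Bags: B1 = {2, 7, 8, 10, 11}  B2 = {2, 5, 7, 10, 11}  B3 = {2, 3, 8, 10, 11}  B4 = {3, 6, 8, 10, 11}  B5 = {1, 2, 3, 10, 11}  B6 = {1, 2, 4, 10, 11}  B7 = {3, 8, 9, 10, 11}
Tree: B1–B2, B1–B3, B3–B4, B3–B5, B5–B6, B4–B7

Each bag holds 5 vertices, so the decomposition has width 4, which upper-bounds the treewidth. On the other hand G contains the 5-clique {3, 8, 9, 10, 11}. A clique must lie in a single bag of any decomposition, so no decomposition can have width below 4. The upper and lower bounds meet at 4, so that is the treewidth.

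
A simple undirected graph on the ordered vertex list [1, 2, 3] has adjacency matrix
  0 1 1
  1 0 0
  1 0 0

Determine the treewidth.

A width-1 tree decomposition is:
Bags: B1 = {1, 2}  B2 = {1, 3}
Tree: B1–B2
Every bag has size at most 2, so the width is 2 − 1 = 1 and tw(G) ≤ 1. G has an edge, so its treewidth is at least 1. Combining the bounds, tw(G) = 1.

1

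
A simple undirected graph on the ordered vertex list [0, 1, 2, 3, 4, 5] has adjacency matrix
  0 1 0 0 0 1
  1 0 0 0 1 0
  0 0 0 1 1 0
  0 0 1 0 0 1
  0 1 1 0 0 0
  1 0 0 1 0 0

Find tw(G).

A width-2 tree decomposition is:
Bags: B1 = {2, 3, 4}  B2 = {1, 3, 4}  B3 = {0, 1, 3}  B4 = {0, 3, 5}
Tree: B1–B2, B2–B3, B3–B4
Every bag has size at most 3, so the width is 3 − 1 = 2 and tw(G) ≤ 2. For the lower bound, G contains the cycle 3–2–4–1–0–5–3, so G is not a forest; only forests have treewidth ≤ 1, hence tw(G) ≥ 2. The upper and lower bounds meet at 2, so that is the treewidth.

2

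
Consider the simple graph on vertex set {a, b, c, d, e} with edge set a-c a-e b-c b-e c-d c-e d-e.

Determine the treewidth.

2

A width-2 tree decomposition is:
Bags: B1 = {c, d, e}  B2 = {b, c, e}  B3 = {a, c, e}
Tree: B1–B2, B2–B3
Each bag holds 3 vertices, so the decomposition has width 2, which upper-bounds the treewidth. On the other hand G contains the 3-clique {c, d, e}. A clique must lie in a single bag of any decomposition, so no decomposition can have width below 2. Hence tw(G) = 2 exactly.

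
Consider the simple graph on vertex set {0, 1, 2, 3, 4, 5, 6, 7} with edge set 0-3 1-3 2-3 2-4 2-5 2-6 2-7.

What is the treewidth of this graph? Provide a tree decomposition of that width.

Treewidth 1.
One optimal decomposition is:
Bags: B1 = {2, 3}  B2 = {2, 6}  B3 = {1, 3}  B4 = {0, 3}  B5 = {2, 4}  B6 = {2, 7}  B7 = {2, 5}
Tree: B1–B2, B1–B3, B1–B4, B2–B5, B5–B6, B6–B7

The largest bag has 2 vertices, giving width 1; this decomposition certifies tw(G) ≤ 1. Since G has at least one edge (e.g. 3–2), it is not an edgeless graph, so tw(G) ≥ 1. Hence tw(G) = 1 exactly.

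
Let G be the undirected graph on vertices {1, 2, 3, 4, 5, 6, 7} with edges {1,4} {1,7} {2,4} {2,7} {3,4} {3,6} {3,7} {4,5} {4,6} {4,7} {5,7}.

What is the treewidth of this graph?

A width-2 tree decomposition is:
Bags: B1 = {3, 4, 7}  B2 = {2, 4, 7}  B3 = {4, 5, 7}  B4 = {1, 4, 7}  B5 = {3, 4, 6}
Tree: B1–B2, B2–B3, B1–B4, B1–B5
The largest bag has 3 vertices, giving width 2; this decomposition certifies tw(G) ≤ 2. On the other hand G contains the 3-clique {3, 4, 6}. A clique must lie in a single bag of any decomposition, so no decomposition can have width below 2. Combining the bounds, tw(G) = 2.

2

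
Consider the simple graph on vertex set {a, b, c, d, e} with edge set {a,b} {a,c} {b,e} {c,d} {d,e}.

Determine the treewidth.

A width-2 tree decomposition is:
Bags: B1 = {b, d, e}  B2 = {a, b, d}  B3 = {a, c, d}
Tree: B1–B2, B2–B3
The largest bag has 3 vertices, giving width 2; this decomposition certifies tw(G) ≤ 2. The edges d–e–b–a–c–d form a cycle, so G is not a tree and its treewidth is at least 2. Hence tw(G) = 2 exactly.

2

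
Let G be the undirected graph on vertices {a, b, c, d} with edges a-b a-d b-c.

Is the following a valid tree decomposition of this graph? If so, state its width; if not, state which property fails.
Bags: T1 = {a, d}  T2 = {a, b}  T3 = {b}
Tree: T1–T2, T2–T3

A tree decomposition must satisfy three properties: every vertex lies in some bag; for every edge, both endpoints lie together in some bag; and for every vertex, the bags containing it form a connected subtree. Here vertex c appears in no bag, so the decomposition is invalid.

No — vertex c appears in no bag.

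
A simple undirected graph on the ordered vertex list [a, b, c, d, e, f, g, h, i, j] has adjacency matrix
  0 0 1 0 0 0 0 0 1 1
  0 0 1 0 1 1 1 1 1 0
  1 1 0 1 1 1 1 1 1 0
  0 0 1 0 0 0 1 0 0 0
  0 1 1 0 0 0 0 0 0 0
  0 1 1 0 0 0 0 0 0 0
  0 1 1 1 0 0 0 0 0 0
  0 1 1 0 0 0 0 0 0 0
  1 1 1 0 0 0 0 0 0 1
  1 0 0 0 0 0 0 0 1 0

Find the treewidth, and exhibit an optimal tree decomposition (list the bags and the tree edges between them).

Treewidth 2.
One such decomposition:
Bags: B1 = {b, c, e}  B2 = {b, c, f}  B3 = {b, c, g}  B4 = {b, c, i}  B5 = {c, d, g}  B6 = {b, c, h}  B7 = {a, c, i}  B8 = {a, i, j}
Tree: B1–B2, B2–B3, B1–B4, B3–B5, B3–B6, B4–B7, B7–B8

Every bag has size at most 3, so the width is 3 − 1 = 2 and tw(G) ≤ 2. On the other hand G contains the 3-clique {a, i, j}. A clique must lie in a single bag of any decomposition, so no decomposition can have width below 2. The upper and lower bounds meet at 2, so that is the treewidth.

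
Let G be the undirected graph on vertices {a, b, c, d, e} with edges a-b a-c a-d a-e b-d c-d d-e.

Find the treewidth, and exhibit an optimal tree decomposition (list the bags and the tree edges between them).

Treewidth 2.
Bags: B1 = {a, d, e}  B2 = {a, b, d}  B3 = {a, c, d}
Tree: B1–B2, B1–B3

Each bag holds 3 vertices, so the decomposition has width 2, which upper-bounds the treewidth. For the lower bound, the 3 vertices {a, d, e} are pairwise adjacent, and any tree decomposition puts a clique entirely inside one bag — forcing width ≥ 2. The upper and lower bounds meet at 2, so that is the treewidth.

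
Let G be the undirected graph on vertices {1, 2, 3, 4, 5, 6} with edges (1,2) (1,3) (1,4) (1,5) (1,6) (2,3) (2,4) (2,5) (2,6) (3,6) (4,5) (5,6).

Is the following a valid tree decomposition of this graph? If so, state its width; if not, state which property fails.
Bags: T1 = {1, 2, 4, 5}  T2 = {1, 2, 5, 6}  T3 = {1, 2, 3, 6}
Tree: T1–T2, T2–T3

Every vertex of G appears in some bag (union = {1, 2, 3, 4, 5, 6}); every edge is covered by a bag; and for each vertex v the set of bags containing v is connected in the bag tree. The decomposition is therefore valid. The largest bag has 4 vertices, so the width is 3.

Yes; width 3.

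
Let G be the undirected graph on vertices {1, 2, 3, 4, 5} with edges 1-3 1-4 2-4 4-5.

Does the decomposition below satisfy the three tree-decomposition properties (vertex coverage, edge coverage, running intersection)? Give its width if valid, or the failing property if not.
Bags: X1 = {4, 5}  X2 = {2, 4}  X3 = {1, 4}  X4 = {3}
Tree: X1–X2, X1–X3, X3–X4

No — edge (1,3) lies in no bag.

A tree decomposition must satisfy three properties: every vertex lies in some bag; for every edge, both endpoints lie together in some bag; and for every vertex, the bags containing it form a connected subtree. Here edge (1,3) lies in no bag, so the decomposition is invalid.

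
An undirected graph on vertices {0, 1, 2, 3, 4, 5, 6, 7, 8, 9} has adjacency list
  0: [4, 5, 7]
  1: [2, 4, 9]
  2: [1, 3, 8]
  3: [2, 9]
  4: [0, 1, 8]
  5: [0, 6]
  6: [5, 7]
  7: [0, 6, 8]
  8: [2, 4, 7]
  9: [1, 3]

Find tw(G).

2

A width-2 tree decomposition is:
Bags: B1 = {1, 3, 9}  B2 = {1, 2, 3}  B3 = {1, 2, 4}  B4 = {2, 4, 8}  B5 = {0, 4, 8}  B6 = {0, 7, 8}  B7 = {0, 5, 7}  B8 = {5, 6, 7}
Tree: B1–B2, B2–B3, B3–B4, B4–B5, B5–B6, B6–B7, B7–B8
Every bag has size at most 3, so the width is 3 − 1 = 2 and tw(G) ≤ 2. Since 9–3–2–1–9 is a cycle in G, G is not acyclic. Forests are exactly the graphs of treewidth ≤ 1, so tw(G) ≥ 2. Therefore the treewidth is 2.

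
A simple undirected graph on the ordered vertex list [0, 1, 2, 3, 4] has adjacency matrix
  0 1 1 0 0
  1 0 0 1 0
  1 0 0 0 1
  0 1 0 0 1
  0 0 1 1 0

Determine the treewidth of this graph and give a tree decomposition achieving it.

Treewidth 2.
One optimal decomposition is:
Bags: B1 = {2, 3, 4}  B2 = {0, 2, 3}  B3 = {0, 1, 3}
Tree: B1–B2, B2–B3

Every bag has size at most 3, so the width is 3 − 1 = 2 and tw(G) ≤ 2. For the lower bound, G contains the cycle 3–4–2–0–1–3, so G is not a forest; only forests have treewidth ≤ 1, hence tw(G) ≥ 2. Hence tw(G) = 2 exactly.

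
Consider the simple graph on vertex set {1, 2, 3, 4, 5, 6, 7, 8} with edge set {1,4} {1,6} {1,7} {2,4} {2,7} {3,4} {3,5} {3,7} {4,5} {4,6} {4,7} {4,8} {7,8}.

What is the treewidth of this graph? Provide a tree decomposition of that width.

Treewidth 2.
One optimal decomposition is:
Bags: B1 = {3, 4, 7}  B2 = {3, 4, 5}  B3 = {1, 4, 7}  B4 = {2, 4, 7}  B5 = {1, 4, 6}  B6 = {4, 7, 8}
Tree: B1–B2, B1–B3, B1–B4, B3–B5, B1–B6

Each bag holds 3 vertices, so the decomposition has width 2, which upper-bounds the treewidth. On the other hand G contains the 3-clique {3, 4, 5}. A clique must lie in a single bag of any decomposition, so no decomposition can have width below 2. The upper and lower bounds meet at 2, so that is the treewidth.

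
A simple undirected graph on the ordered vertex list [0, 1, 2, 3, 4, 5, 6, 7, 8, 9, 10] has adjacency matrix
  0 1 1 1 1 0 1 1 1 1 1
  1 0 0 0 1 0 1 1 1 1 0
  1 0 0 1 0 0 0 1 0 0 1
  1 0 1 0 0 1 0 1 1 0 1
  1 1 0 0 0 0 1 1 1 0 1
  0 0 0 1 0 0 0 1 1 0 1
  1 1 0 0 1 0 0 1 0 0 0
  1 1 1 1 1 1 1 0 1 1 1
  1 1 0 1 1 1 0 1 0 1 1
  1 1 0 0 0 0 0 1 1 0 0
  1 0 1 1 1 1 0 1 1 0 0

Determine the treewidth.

4

A width-4 tree decomposition is:
Bags: B1 = {0, 1, 7, 8, 9}  B2 = {0, 1, 4, 7, 8}  B3 = {0, 4, 7, 8, 10}  B4 = {0, 3, 7, 8, 10}  B5 = {0, 2, 3, 7, 10}  B6 = {3, 5, 7, 8, 10}  B7 = {0, 1, 4, 6, 7}
Tree: B1–B2, B2–B3, B3–B4, B4–B5, B4–B6, B2–B7
The largest bag has 5 vertices, giving width 4; this decomposition certifies tw(G) ≤ 4. On the other hand G contains the 5-clique {0, 1, 7, 8, 9}. A clique must lie in a single bag of any decomposition, so no decomposition can have width below 4. Hence tw(G) = 4 exactly.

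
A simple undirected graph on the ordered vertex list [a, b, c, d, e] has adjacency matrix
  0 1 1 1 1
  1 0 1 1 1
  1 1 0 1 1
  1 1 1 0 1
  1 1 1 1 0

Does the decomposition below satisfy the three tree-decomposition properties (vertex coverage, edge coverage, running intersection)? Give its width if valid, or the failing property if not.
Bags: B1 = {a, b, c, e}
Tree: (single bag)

A tree decomposition must satisfy three properties: every vertex lies in some bag; for every edge, both endpoints lie together in some bag; and for every vertex, the bags containing it form a connected subtree. Here vertex d appears in no bag, so the decomposition is invalid.

No — vertex d appears in no bag.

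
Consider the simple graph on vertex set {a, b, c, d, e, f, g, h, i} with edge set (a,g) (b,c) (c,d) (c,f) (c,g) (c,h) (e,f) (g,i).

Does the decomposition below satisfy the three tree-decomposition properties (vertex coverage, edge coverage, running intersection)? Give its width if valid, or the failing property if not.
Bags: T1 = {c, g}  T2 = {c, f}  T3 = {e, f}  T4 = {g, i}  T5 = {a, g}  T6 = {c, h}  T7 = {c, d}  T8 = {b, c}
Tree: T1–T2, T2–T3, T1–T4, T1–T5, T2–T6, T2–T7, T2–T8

Yes; width 1.

Checking the three conditions: (i) the bags cover all of {a, b, c, d, e, f, g, h, i}; (ii) for each edge, some bag contains both endpoints; (iii) the bags containing any fixed vertex form a subtree. All hold, so the decomposition is valid with width 2 − 1 = 1.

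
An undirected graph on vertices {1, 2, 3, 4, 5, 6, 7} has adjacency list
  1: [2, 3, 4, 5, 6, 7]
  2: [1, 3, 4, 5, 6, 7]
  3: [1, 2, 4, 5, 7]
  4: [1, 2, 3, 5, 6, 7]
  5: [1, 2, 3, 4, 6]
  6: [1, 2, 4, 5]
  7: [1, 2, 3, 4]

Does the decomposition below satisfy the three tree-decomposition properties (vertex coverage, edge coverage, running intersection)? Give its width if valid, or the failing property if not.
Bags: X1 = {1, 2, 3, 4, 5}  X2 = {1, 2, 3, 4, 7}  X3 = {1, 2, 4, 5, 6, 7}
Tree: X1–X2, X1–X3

No — bags containing vertex 7 are not connected in the tree.

A tree decomposition must satisfy three properties: every vertex lies in some bag; for every edge, both endpoints lie together in some bag; and for every vertex, the bags containing it form a connected subtree. Here bags containing vertex 7 are not connected in the tree, so the decomposition is invalid.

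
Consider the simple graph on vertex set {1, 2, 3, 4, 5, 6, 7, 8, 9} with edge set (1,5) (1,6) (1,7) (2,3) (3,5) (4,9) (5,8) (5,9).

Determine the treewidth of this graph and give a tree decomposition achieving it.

Treewidth 1.
One optimal decomposition is:
Bags: B1 = {5, 9}  B2 = {1, 5}  B3 = {5, 8}  B4 = {1, 6}  B5 = {1, 7}  B6 = {3, 5}  B7 = {4, 9}  B8 = {2, 3}
Tree: B1–B2, B2–B3, B2–B4, B2–B5, B2–B6, B1–B7, B6–B8

Every bag has size at most 2, so the width is 2 − 1 = 1 and tw(G) ≤ 1. Any graph with an edge has treewidth ≥ 1, and G has the edge 9–5. Combining the bounds, tw(G) = 1.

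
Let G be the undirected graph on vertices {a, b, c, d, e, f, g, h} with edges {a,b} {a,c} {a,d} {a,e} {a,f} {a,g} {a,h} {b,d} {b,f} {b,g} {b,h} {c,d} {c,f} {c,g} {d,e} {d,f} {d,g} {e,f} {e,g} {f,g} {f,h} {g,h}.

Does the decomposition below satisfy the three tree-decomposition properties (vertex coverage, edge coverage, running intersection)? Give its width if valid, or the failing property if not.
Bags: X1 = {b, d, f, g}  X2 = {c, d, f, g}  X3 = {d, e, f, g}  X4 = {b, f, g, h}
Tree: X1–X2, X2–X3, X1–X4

No — vertex a appears in no bag.

A tree decomposition must satisfy three properties: every vertex lies in some bag; for every edge, both endpoints lie together in some bag; and for every vertex, the bags containing it form a connected subtree. Here vertex a appears in no bag, so the decomposition is invalid.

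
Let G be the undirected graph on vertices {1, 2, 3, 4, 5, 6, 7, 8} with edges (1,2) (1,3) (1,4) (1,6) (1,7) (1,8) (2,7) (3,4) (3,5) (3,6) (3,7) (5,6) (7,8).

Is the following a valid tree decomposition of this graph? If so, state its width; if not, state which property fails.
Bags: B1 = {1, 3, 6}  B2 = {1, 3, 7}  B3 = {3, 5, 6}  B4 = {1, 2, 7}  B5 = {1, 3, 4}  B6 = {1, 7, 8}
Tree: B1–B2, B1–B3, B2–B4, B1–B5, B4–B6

Yes; width 2.

Vertex coverage: the bags together contain {1, 2, 3, 4, 5, 6, 7, 8}, the full vertex set. Edge coverage: each edge of G has both endpoints in at least one bag. Running intersection: for every vertex, the bags containing it form a connected subtree. All three properties hold, so this is a valid tree decomposition of width max|bag| − 1 = 2, and hence tw(G) ≤ 2.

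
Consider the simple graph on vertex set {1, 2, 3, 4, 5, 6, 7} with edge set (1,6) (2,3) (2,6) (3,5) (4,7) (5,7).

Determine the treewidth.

A width-1 tree decomposition is:
Bags: B1 = {4, 7}  B2 = {5, 7}  B3 = {3, 5}  B4 = {2, 3}  B5 = {2, 6}  B6 = {1, 6}
Tree: B1–B2, B2–B3, B3–B4, B4–B5, B5–B6
The largest bag has 2 vertices, giving width 1; this decomposition certifies tw(G) ≤ 1. Since G has at least one edge (e.g. 4–7), it is not an edgeless graph, so tw(G) ≥ 1. The upper and lower bounds meet at 1, so that is the treewidth.

1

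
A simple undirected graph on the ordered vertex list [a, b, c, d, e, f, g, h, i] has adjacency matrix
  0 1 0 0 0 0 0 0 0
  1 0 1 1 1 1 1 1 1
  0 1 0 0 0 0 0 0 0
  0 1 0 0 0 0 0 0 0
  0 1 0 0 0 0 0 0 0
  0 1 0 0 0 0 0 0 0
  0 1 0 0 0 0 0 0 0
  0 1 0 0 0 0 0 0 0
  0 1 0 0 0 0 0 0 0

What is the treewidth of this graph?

1

A width-1 tree decomposition is:
Bags: B1 = {b, f}  B2 = {b, e}  B3 = {b, g}  B4 = {b, i}  B5 = {b, h}  B6 = {a, b}  B7 = {b, c}  B8 = {b, d}
Tree: B1–B2, B1–B3, B2–B4, B4–B5, B5–B6, B6–B7, B3–B8
Every bag has size at most 2, so the width is 2 − 1 = 1 and tw(G) ≤ 1. Since G has at least one edge (e.g. f–b), it is not an edgeless graph, so tw(G) ≥ 1. The upper and lower bounds meet at 1, so that is the treewidth.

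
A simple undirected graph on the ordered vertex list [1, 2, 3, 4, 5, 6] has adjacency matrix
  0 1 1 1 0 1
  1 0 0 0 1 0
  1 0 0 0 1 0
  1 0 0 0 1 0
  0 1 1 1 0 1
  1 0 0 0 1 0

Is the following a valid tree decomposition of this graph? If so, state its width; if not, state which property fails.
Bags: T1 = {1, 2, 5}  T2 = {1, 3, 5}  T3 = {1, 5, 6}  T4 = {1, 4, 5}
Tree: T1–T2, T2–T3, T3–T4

Yes; width 2.

Every vertex of G appears in some bag (union = {1, 2, 3, 4, 5, 6}); every edge is covered by a bag; and for each vertex v the set of bags containing v is connected in the bag tree. The decomposition is therefore valid. The largest bag has 3 vertices, so the width is 2.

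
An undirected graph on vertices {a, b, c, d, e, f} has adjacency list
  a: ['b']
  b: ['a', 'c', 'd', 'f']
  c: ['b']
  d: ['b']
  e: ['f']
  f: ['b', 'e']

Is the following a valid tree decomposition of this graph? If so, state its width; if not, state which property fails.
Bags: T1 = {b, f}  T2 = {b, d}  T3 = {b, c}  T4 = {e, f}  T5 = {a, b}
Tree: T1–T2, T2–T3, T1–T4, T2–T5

Yes; width 1.

Checking the three conditions: (i) the bags cover all of {a, b, c, d, e, f}; (ii) for each edge, some bag contains both endpoints; (iii) the bags containing any fixed vertex form a subtree. All hold, so the decomposition is valid with width 2 − 1 = 1.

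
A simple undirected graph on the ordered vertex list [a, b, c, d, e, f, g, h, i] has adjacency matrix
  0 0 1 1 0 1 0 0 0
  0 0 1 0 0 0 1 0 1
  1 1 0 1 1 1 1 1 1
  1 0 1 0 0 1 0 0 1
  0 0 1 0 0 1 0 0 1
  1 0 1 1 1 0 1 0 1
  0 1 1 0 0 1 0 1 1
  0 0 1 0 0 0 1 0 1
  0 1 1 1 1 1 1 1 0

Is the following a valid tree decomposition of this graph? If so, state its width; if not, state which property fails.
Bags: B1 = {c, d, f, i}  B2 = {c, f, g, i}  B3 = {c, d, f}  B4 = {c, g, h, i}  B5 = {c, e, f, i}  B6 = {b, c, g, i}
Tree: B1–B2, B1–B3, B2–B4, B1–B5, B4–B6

A tree decomposition must satisfy three properties: every vertex lies in some bag; for every edge, both endpoints lie together in some bag; and for every vertex, the bags containing it form a connected subtree. Here vertex a appears in no bag, so the decomposition is invalid.

No — vertex a appears in no bag.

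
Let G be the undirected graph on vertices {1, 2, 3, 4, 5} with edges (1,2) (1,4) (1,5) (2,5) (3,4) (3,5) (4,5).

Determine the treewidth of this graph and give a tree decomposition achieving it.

Treewidth 2.
One optimal decomposition is:
Bags: B1 = {3, 4, 5}  B2 = {1, 4, 5}  B3 = {1, 2, 5}
Tree: B1–B2, B2–B3

Every bag has size at most 3, so the width is 3 − 1 = 2 and tw(G) ≤ 2. Conversely, {1, 2, 5} is a clique of size 3, and the vertices of any clique must share a bag in every tree decomposition; so some bag has ≥ 3 vertices and tw(G) ≥ 2. Hence tw(G) = 2 exactly.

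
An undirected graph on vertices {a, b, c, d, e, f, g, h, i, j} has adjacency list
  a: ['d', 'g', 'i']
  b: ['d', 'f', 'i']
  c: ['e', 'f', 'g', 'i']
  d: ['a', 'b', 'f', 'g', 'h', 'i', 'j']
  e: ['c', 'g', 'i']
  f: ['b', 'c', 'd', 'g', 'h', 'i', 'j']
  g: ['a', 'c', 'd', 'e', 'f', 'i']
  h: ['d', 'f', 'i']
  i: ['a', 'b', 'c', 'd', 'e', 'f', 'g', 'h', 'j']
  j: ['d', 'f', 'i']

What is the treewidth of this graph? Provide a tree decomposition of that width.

Treewidth 3.
One optimal decomposition is:
Bags: B1 = {d, f, g, i}  B2 = {d, f, h, i}  B3 = {c, f, g, i}  B4 = {c, e, g, i}  B5 = {a, d, g, i}  B6 = {d, f, i, j}  B7 = {b, d, f, i}
Tree: B1–B2, B1–B3, B3–B4, B1–B5, B2–B6, B2–B7

Every bag has size at most 4, so the width is 4 − 1 = 3 and tw(G) ≤ 3. Conversely, {a, d, g, i} is a clique of size 4, and the vertices of any clique must share a bag in every tree decomposition; so some bag has ≥ 4 vertices and tw(G) ≥ 3. Therefore the treewidth is 3.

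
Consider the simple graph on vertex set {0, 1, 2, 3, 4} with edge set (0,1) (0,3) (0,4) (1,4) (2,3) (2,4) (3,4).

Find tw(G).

2

A width-2 tree decomposition is:
Bags: B1 = {2, 3, 4}  B2 = {0, 3, 4}  B3 = {0, 1, 4}
Tree: B1–B2, B2–B3
Every bag has size at most 3, so the width is 3 − 1 = 2 and tw(G) ≤ 2. For the lower bound, the 3 vertices {0, 1, 4} are pairwise adjacent, and any tree decomposition puts a clique entirely inside one bag — forcing width ≥ 2. Combining the bounds, tw(G) = 2.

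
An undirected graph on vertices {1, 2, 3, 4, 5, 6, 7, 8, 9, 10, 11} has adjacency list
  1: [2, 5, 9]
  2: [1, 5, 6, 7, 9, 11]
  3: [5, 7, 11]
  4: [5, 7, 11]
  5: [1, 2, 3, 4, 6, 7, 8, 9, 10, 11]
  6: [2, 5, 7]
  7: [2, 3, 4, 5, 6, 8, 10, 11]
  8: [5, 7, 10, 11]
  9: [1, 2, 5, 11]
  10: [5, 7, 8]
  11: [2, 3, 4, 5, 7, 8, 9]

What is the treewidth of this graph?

A width-3 tree decomposition is:
Bags: B1 = {2, 5, 9, 11}  B2 = {2, 5, 7, 11}  B3 = {4, 5, 7, 11}  B4 = {3, 5, 7, 11}  B5 = {1, 2, 5, 9}  B6 = {2, 5, 6, 7}  B7 = {5, 7, 8, 11}  B8 = {5, 7, 8, 10}
Tree: B1–B2, B2–B3, B2–B4, B1–B5, B2–B6, B3–B7, B7–B8
The largest bag has 4 vertices, giving width 3; this decomposition certifies tw(G) ≤ 3. On the other hand G contains the 4-clique {1, 2, 5, 9}. A clique must lie in a single bag of any decomposition, so no decomposition can have width below 3. The upper and lower bounds meet at 3, so that is the treewidth.

3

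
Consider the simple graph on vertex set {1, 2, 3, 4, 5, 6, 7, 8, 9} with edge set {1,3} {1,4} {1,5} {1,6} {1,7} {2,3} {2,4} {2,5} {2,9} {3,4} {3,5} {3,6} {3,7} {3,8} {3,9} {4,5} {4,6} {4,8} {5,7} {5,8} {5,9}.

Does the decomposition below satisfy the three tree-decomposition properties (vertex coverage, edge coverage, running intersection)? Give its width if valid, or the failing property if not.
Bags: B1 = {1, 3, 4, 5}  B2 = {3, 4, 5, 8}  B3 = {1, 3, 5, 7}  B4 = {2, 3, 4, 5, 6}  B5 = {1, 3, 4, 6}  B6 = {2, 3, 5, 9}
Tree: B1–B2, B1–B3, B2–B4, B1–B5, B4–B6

No — bags containing vertex 6 are not connected in the tree.

A tree decomposition must satisfy three properties: every vertex lies in some bag; for every edge, both endpoints lie together in some bag; and for every vertex, the bags containing it form a connected subtree. Here bags containing vertex 6 are not connected in the tree, so the decomposition is invalid.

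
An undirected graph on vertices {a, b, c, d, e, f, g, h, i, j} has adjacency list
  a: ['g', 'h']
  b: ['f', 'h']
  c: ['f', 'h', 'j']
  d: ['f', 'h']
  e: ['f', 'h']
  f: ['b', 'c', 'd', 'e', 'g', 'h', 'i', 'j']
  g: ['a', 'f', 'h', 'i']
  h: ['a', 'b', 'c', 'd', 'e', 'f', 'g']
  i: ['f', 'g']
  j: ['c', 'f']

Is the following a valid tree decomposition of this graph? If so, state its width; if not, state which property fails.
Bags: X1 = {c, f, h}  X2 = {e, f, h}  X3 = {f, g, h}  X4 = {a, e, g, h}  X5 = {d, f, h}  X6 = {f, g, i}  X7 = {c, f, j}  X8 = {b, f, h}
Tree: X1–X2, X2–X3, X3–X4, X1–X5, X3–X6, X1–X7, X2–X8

No — bags containing vertex e are not connected in the tree.

A tree decomposition must satisfy three properties: every vertex lies in some bag; for every edge, both endpoints lie together in some bag; and for every vertex, the bags containing it form a connected subtree. Here bags containing vertex e are not connected in the tree, so the decomposition is invalid.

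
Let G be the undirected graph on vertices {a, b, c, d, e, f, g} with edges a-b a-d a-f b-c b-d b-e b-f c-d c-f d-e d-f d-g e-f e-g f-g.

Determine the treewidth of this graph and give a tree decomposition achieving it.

Treewidth 3.
One optimal decomposition is:
Bags: B1 = {d, e, f, g}  B2 = {b, d, e, f}  B3 = {b, c, d, f}  B4 = {a, b, d, f}
Tree: B1–B2, B2–B3, B2–B4

Every bag has size at most 4, so the width is 4 − 1 = 3 and tw(G) ≤ 3. Conversely, {d, e, f, g} is a clique of size 4, and the vertices of any clique must share a bag in every tree decomposition; so some bag has ≥ 4 vertices and tw(G) ≥ 3. Therefore the treewidth is 3.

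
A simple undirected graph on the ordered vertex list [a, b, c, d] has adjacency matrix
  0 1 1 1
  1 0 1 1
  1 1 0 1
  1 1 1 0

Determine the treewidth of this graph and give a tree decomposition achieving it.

A single bag containing all 4 vertices is trivially a valid decomposition of width 3. On the other hand G contains the 4-clique {a, b, c, d}. A clique must lie in a single bag of any decomposition, so no decomposition can have width below 3. Hence tw(G) = 3 exactly.

Treewidth 3.
One optimal decomposition is:
Bags: B1 = {a, b, c, d}
Tree: (single bag)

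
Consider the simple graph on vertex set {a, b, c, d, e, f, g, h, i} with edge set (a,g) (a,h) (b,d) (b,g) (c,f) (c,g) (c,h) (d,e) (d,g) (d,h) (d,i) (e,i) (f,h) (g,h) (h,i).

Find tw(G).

2

A width-2 tree decomposition is:
Bags: B1 = {b, d, g}  B2 = {d, g, h}  B3 = {a, g, h}  B4 = {c, g, h}  B5 = {c, f, h}  B6 = {d, h, i}  B7 = {d, e, i}
Tree: B1–B2, B2–B3, B3–B4, B4–B5, B2–B6, B6–B7
Every bag has size at most 3, so the width is 3 − 1 = 2 and tw(G) ≤ 2. For the lower bound, the 3 vertices {d, e, i} are pairwise adjacent, and any tree decomposition puts a clique entirely inside one bag — forcing width ≥ 2. Combining the bounds, tw(G) = 2.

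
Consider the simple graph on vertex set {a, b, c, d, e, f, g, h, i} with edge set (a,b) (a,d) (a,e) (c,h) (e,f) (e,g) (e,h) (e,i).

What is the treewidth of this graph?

1

A width-1 tree decomposition is:
Bags: B1 = {e, g}  B2 = {a, e}  B3 = {e, f}  B4 = {a, b}  B5 = {e, h}  B6 = {c, h}  B7 = {e, i}  B8 = {a, d}
Tree: B1–B2, B1–B3, B2–B4, B3–B5, B5–B6, B3–B7, B4–B8
The largest bag has 2 vertices, giving width 1; this decomposition certifies tw(G) ≤ 1. Any graph with an edge has treewidth ≥ 1, and G has the edge e–g. Therefore the treewidth is 1.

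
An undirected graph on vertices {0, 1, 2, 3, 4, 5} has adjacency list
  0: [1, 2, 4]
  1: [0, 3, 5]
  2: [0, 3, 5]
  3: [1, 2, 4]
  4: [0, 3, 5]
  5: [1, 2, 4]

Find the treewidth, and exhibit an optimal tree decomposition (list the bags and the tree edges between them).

Every bag has size at most 4, so the width is 4 − 1 = 3 and tw(G) ≤ 3. For the lower bound: the 4 vertex sets {1,5}, {3,4}, {0}, {2} are disjoint, each induces a connected subgraph, and every pair is joined by at least one edge of G. Contracting each set to a single vertex therefore yields K_{4} as a minor, and since treewidth is minor-monotone, tw(G) ≥ tw(K_{4}) = 3. Combining the bounds, tw(G) = 3.

Treewidth 3.
One such decomposition:
Bags: B1 = {0, 1, 3, 5}  B2 = {0, 3, 4, 5}  B3 = {0, 2, 3, 5}
Tree: B1–B2, B2–B3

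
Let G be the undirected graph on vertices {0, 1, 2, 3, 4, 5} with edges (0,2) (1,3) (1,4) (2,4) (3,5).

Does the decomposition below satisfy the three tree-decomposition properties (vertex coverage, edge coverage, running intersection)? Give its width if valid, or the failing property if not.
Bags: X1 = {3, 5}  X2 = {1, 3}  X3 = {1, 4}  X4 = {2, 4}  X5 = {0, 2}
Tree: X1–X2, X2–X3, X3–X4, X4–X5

Yes; width 1.

Checking the three conditions: (i) the bags cover all of {0, 1, 2, 3, 4, 5}; (ii) for each edge, some bag contains both endpoints; (iii) the bags containing any fixed vertex form a subtree. All hold, so the decomposition is valid with width 2 − 1 = 1.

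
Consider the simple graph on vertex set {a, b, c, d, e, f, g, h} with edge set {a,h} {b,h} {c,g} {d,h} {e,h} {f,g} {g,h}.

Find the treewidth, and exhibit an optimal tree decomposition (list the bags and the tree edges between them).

Treewidth 1.
One such decomposition:
Bags: B1 = {a, h}  B2 = {d, h}  B3 = {g, h}  B4 = {c, g}  B5 = {e, h}  B6 = {f, g}  B7 = {b, h}
Tree: B1–B2, B2–B3, B3–B4, B1–B5, B4–B6, B2–B7

The largest bag has 2 vertices, giving width 1; this decomposition certifies tw(G) ≤ 1. Any graph with an edge has treewidth ≥ 1, and G has the edge h–a. The upper and lower bounds meet at 1, so that is the treewidth.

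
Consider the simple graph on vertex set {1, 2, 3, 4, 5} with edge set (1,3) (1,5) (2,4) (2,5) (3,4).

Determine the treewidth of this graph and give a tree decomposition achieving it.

The largest bag has 3 vertices, giving width 2; this decomposition certifies tw(G) ≤ 2. Since 2–4–3–1–5–2 is a cycle in G, G is not acyclic. Forests are exactly the graphs of treewidth ≤ 1, so tw(G) ≥ 2. Therefore the treewidth is 2.

Treewidth 2.
One such decomposition:
Bags: B1 = {2, 3, 4}  B2 = {1, 2, 3}  B3 = {1, 2, 5}
Tree: B1–B2, B2–B3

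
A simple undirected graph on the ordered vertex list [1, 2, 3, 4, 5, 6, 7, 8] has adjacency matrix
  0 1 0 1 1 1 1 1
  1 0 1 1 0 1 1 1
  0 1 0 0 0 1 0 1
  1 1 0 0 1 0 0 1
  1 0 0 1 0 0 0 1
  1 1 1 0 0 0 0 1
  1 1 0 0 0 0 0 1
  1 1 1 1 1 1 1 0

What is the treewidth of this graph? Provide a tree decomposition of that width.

The largest bag has 4 vertices, giving width 3; this decomposition certifies tw(G) ≤ 3. For the lower bound, the 4 vertices {1, 2, 4, 8} are pairwise adjacent, and any tree decomposition puts a clique entirely inside one bag — forcing width ≥ 3. The upper and lower bounds meet at 3, so that is the treewidth.

Treewidth 3.
One optimal decomposition is:
Bags: B1 = {1, 2, 4, 8}  B2 = {1, 2, 6, 8}  B3 = {2, 3, 6, 8}  B4 = {1, 4, 5, 8}  B5 = {1, 2, 7, 8}
Tree: B1–B2, B2–B3, B1–B4, B2–B5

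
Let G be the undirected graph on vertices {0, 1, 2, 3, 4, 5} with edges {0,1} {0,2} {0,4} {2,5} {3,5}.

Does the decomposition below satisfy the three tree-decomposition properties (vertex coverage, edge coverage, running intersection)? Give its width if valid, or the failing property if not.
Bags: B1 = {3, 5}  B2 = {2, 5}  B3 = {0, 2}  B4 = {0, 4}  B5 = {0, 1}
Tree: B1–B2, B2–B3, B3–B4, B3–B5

Checking the three conditions: (i) the bags cover all of {0, 1, 2, 3, 4, 5}; (ii) for each edge, some bag contains both endpoints; (iii) the bags containing any fixed vertex form a subtree. All hold, so the decomposition is valid with width 2 − 1 = 1.

Yes; width 1.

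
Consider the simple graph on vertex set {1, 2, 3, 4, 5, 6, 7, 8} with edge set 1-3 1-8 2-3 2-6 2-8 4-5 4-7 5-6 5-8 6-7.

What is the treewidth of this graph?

A width-2 tree decomposition is:
Bags: B1 = {1, 3, 8}  B2 = {2, 3, 8}  B3 = {2, 5, 8}  B4 = {2, 5, 6}  B5 = {4, 5, 6}  B6 = {4, 6, 7}
Tree: B1–B2, B2–B3, B3–B4, B4–B5, B5–B6
Every bag has size at most 3, so the width is 3 − 1 = 2 and tw(G) ≤ 2. The edges 1–3–2–8–1 form a cycle, so G is not a tree and its treewidth is at least 2. Combining the bounds, tw(G) = 2.

2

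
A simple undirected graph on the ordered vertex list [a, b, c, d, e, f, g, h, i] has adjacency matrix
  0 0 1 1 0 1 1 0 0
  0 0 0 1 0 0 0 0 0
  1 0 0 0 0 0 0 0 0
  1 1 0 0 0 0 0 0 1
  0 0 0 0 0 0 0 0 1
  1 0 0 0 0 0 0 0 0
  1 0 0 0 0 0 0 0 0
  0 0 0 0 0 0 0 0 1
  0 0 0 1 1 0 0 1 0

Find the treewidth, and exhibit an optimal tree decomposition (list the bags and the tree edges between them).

Treewidth 1.
Bags: B1 = {d, i}  B2 = {a, d}  B3 = {a, c}  B4 = {e, i}  B5 = {a, f}  B6 = {b, d}  B7 = {h, i}  B8 = {a, g}
Tree: B1–B2, B2–B3, B1–B4, B2–B5, B2–B6, B4–B7, B5–B8

Each bag holds 2 vertices, so the decomposition has width 1, which upper-bounds the treewidth. Since G has at least one edge (e.g. i–d), it is not an edgeless graph, so tw(G) ≥ 1. The upper and lower bounds meet at 1, so that is the treewidth.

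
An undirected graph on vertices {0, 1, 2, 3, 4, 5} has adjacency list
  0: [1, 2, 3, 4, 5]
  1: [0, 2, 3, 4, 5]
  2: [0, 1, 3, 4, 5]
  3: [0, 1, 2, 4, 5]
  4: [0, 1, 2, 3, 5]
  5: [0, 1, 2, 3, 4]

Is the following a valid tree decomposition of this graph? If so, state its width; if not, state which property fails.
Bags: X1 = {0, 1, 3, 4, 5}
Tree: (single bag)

No — vertex 2 appears in no bag.

A tree decomposition must satisfy three properties: every vertex lies in some bag; for every edge, both endpoints lie together in some bag; and for every vertex, the bags containing it form a connected subtree. Here vertex 2 appears in no bag, so the decomposition is invalid.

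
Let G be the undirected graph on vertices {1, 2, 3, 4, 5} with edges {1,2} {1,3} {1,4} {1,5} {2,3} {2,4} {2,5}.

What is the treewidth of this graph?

2

A width-2 tree decomposition is:
Bags: B1 = {1, 2, 3}  B2 = {1, 2, 5}  B3 = {1, 2, 4}
Tree: B1–B2, B1–B3
The largest bag has 3 vertices, giving width 2; this decomposition certifies tw(G) ≤ 2. Conversely, {1, 2, 3} is a clique of size 3, and the vertices of any clique must share a bag in every tree decomposition; so some bag has ≥ 3 vertices and tw(G) ≥ 2. Combining the bounds, tw(G) = 2.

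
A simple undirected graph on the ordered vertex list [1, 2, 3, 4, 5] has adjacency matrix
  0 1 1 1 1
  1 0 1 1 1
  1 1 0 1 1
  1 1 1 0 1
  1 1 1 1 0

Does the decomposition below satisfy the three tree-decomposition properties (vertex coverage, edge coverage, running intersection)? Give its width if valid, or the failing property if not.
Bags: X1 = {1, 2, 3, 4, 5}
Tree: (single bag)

Every vertex of G appears in some bag (union = {1, 2, 3, 4, 5}); every edge is covered by a bag; and for each vertex v the set of bags containing v is connected in the bag tree. The decomposition is therefore valid. The largest bag has 5 vertices, so the width is 4.

Yes; width 4.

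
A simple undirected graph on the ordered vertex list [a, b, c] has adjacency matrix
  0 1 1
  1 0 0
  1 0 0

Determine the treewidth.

A width-1 tree decomposition is:
Bags: B1 = {a, b}  B2 = {a, c}
Tree: B1–B2
Each bag holds 2 vertices, so the decomposition has width 1, which upper-bounds the treewidth. Since G has at least one edge (e.g. a–b), it is not an edgeless graph, so tw(G) ≥ 1. Combining the bounds, tw(G) = 1.

1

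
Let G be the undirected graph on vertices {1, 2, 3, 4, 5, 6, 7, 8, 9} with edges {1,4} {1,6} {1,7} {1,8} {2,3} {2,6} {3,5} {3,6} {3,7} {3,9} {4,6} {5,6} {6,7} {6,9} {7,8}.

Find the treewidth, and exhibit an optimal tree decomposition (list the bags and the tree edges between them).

Treewidth 2.
One optimal decomposition is:
Bags: B1 = {3, 5, 6}  B2 = {3, 6, 7}  B3 = {2, 3, 6}  B4 = {1, 6, 7}  B5 = {1, 4, 6}  B6 = {3, 6, 9}  B7 = {1, 7, 8}
Tree: B1–B2, B1–B3, B2–B4, B4–B5, B1–B6, B4–B7

Each bag holds 3 vertices, so the decomposition has width 2, which upper-bounds the treewidth. Conversely, {1, 7, 8} is a clique of size 3, and the vertices of any clique must share a bag in every tree decomposition; so some bag has ≥ 3 vertices and tw(G) ≥ 2. The upper and lower bounds meet at 2, so that is the treewidth.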